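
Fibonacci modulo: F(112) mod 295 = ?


F(k) mod 295 for k=1..112:
1, 1, 2, 3, 5, 8, 13, 21, 34, 55, 89, 144, 233, 82, 20, 102, 122, 224, 51, 275, 31, 11, 42, 53, 95, 148, 243, 96, 44, 140, 184, 29, 213, 242, 160, 107, 267, 79, 51, 130, 181, 16, 197, 213, 115, 33, 148, 181, 34, 215, 249, 169, 123, 292, 120, 117, 237, 59, 1, 60, 61, 121, 182, 8, 190, 198, 93, 291, 89, 85, 174, 259, 138, 102, 240, 47, 287, 39, 31, 70, 101, 171, 272, 148, 125, 273, 103, 81, 184, 265, 154, 124, 278, 107, 90, 197, 287, 189, 181, 75, 256, 36, 292, 33, 30, 63, 93, 156, 249, 110, 64, 174
F(112) mod 295 = 174


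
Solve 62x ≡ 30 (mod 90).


GCD(62, 90) = 2 divides 30
Divide: 31x ≡ 15 (mod 45)
x ≡ 15 (mod 45)


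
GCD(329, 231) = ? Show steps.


329 = 1 * 231 + 98
231 = 2 * 98 + 35
98 = 2 * 35 + 28
35 = 1 * 28 + 7
28 = 4 * 7 + 0
GCD = 7


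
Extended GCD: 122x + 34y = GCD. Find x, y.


Tabular extended Euclidean (each row: r = 122*s + 34*t):
r=122, s=1, t=0
r=34, s=0, t=1
q=3: r=20, s=1, t=-3   [122*(1) + 34*(-3) = 20]
q=1: r=14, s=-1, t=4   [122*(-1) + 34*(4) = 14]
q=1: r=6, s=2, t=-7   [122*(2) + 34*(-7) = 6]
q=2: r=2, s=-5, t=18   [122*(-5) + 34*(18) = 2]
q=3: r=0, s=17, t=-61   [122*(17) + 34*(-61) = 0]
GCD = 2; from the row with r=2: x=-5, y=18
Check: 122*(-5) + 34*(18) = -610 + 612 = 2

GCD = 2, x = -5, y = 18


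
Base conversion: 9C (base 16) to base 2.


9C (base 16) = 156 (decimal)
156 (decimal) = 10011100 (base 2)


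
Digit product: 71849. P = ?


7 × 1 × 8 × 4 × 9 = 2016


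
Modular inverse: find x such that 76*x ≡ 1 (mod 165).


Use the extended Euclidean algorithm on (165, 76); each row r = 165*s + 76*t:
r=165, s=1, t=0
r=76, s=0, t=1
q=2: r=13, s=1, t=-2   [165*(1) + 76*(-2) = 13]
q=5: r=11, s=-5, t=11   [165*(-5) + 76*(11) = 11]
q=1: r=2, s=6, t=-13   [165*(6) + 76*(-13) = 2]
q=5: r=1, s=-35, t=76   [165*(-35) + 76*(76) = 1]
q=2: r=0, s=76, t=-165   [165*(76) + 76*(-165) = 0]
GCD = 1 with t = 76, so 76*(76) ≡ 1 (mod 165)
Inverse = 76 mod 165 = 76
Check: 76 * 76 = 5776 ≡ 1 (mod 165)

76^(-1) ≡ 76 (mod 165)


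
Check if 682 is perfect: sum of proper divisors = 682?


Proper divisors of 682: 1, 2, 11, 22, 31, 62, 341
Sum = 1 + 2 + 11 + 22 + 31 + 62 + 341 = 470

No, 682 is not perfect (470 ≠ 682)


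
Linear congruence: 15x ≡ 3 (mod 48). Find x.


GCD(15, 48) = 3 divides 3
Divide: 5x ≡ 1 (mod 16)
x ≡ 13 (mod 16)


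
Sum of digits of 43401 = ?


4 + 3 + 4 + 0 + 1 = 12


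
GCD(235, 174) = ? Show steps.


235 = 1 * 174 + 61
174 = 2 * 61 + 52
61 = 1 * 52 + 9
52 = 5 * 9 + 7
9 = 1 * 7 + 2
7 = 3 * 2 + 1
2 = 2 * 1 + 0
GCD = 1


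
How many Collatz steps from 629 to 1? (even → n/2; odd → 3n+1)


629 → 1888 → 944 → 472 → 236 → 118 → 59 → 178 → 89 → 268 → 134 → 67 → 202 → 101 → 304 → 152 → 76 → 38 → 19 → 58 → 29 → 88 → 44 → 22 → 11 → 34 → 17 → 52 → 26 → 13 → 40 → 20 → 10 → 5 → 16 → 8 → 4 → 2 → 1
Total steps = 38

38 steps


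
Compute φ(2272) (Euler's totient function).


2272 = 2^5 × 71
Prime factors: 2, 71
φ(2272) = 2272 × (1-1/2) × (1-1/71)
= 2272 × 1/2 × 70/71 = 1120

φ(2272) = 1120


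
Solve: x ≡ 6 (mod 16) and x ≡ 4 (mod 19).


M = 16*19 = 304
M1 = M/16 = 19, M2 = M/19 = 16
M1^(-1) mod 16 = 11, M2^(-1) mod 19 = 6
x = 6*19*11 + 4*16*6 = 1638
1638 mod 304 = 118
Check: 118 mod 16 = 6 ✓, 118 mod 19 = 4 ✓

x ≡ 118 (mod 304)


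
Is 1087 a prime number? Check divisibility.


Check divisors up to sqrt(1087) = 32.9697
No divisors found.
1087 is prime.

Yes, 1087 is prime


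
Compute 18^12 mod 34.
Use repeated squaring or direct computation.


18^1 mod 34 = 18
18^2 mod 34 = 18
18^3 mod 34 = 18
18^4 mod 34 = 18
18^5 mod 34 = 18
18^6 mod 34 = 18
18^7 mod 34 = 18
18^8 mod 34 = 18
18^9 mod 34 = 18
18^10 mod 34 = 18
18^11 mod 34 = 18
18^12 mod 34 = 18


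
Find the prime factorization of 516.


516 / 2 = 258
258 / 2 = 129
129 / 3 = 43
43 / 43 = 1
516 = 2^2 × 3 × 43


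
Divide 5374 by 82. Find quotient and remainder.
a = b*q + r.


5374 = 82 * 65 + 44
Check: 5330 + 44 = 5374

q = 65, r = 44


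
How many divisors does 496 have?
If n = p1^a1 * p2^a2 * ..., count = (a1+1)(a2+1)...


496 = 2^4 × 31^1
d(496) = (4+1) × (1+1) = 10

10 divisors


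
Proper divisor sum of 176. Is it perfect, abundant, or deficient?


Proper divisors: 1, 2, 4, 8, 11, 16, 22, 44, 88
Sum = 1 + 2 + 4 + 8 + 11 + 16 + 22 + 44 + 88 = 196
196 > 176 → abundant

s(176) = 196 (abundant)


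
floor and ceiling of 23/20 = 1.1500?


23/20 = 1.1500
floor = 1
ceil = 2

floor = 1, ceil = 2


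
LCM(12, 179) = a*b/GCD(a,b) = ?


GCD(12, 179) = 1
LCM = 12*179/1 = 2148/1 = 2148

LCM = 2148


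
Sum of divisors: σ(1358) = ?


Divisors of 1358: 1, 2, 7, 14, 97, 194, 679, 1358
Sum = 1 + 2 + 7 + 14 + 97 + 194 + 679 + 1358 = 2352

σ(1358) = 2352


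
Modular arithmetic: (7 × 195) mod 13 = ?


7 × 195 = 1365
1365 mod 13 = 0


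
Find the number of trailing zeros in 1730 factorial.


floor(1730/5) = 346
floor(1730/25) = 69
floor(1730/125) = 13
floor(1730/625) = 2
Total = 430

430 trailing zeros


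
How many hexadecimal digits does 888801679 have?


888801679 in base 16 = 34FA098F
Number of digits = 8

8 digits (base 16)


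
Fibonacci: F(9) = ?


Sequence: 1, 1, 2, 3, 5, 8, 13, 21, 34
F(9) = 34


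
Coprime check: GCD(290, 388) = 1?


Euclidean algorithm:
388 = 1 * 290 + 98
290 = 2 * 98 + 94
98 = 1 * 94 + 4
94 = 23 * 4 + 2
4 = 2 * 2 + 0
GCD(290, 388) = 2

No, not coprime (GCD = 2)


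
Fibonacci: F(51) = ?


Sequence: 1, 1, 2, 3, 5, 8, 13, 21, 34, 55, 89, 144, 233, 377, 610, 987, 1597, 2584, 4181, 6765, 10946, 17711, 28657, 46368, 75025, 121393, 196418, 317811, 514229, 832040, 1346269, 2178309, 3524578, 5702887, 9227465, 14930352, 24157817, 39088169, 63245986, 102334155, 165580141, 267914296, 433494437, 701408733, 1134903170, 1836311903, 2971215073, 4807526976, 7778742049, 12586269025, 20365011074
F(51) = 20365011074


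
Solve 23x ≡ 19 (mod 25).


GCD(23, 25) = 1, unique solution
a^(-1) mod 25 = 12
x = 12 * 19 mod 25 = 3

x ≡ 3 (mod 25)


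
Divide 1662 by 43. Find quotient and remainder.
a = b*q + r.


1662 = 43 * 38 + 28
Check: 1634 + 28 = 1662

q = 38, r = 28


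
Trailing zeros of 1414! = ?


floor(1414/5) = 282
floor(1414/25) = 56
floor(1414/125) = 11
floor(1414/625) = 2
Total = 351

351 trailing zeros


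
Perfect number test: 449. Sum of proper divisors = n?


Proper divisors of 449: 1
Sum = 1 = 1

No, 449 is not perfect (1 ≠ 449)


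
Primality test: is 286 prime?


286 / 2 = 143 (exact division)
286 is NOT prime.

No, 286 is not prime


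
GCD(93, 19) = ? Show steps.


93 = 4 * 19 + 17
19 = 1 * 17 + 2
17 = 8 * 2 + 1
2 = 2 * 1 + 0
GCD = 1


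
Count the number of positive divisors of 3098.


3098 = 2^1 × 1549^1
d(3098) = (1+1) × (1+1) = 4

4 divisors


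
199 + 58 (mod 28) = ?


199 + 58 = 257
257 mod 28 = 5


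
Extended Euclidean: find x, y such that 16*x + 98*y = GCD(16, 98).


Tabular extended Euclidean (each row: r = 16*s + 98*t):
r=16, s=1, t=0
r=98, s=0, t=1
q=0: r=16, s=1, t=0   [16*(1) + 98*(0) = 16]
q=6: r=2, s=-6, t=1   [16*(-6) + 98*(1) = 2]
q=8: r=0, s=49, t=-8   [16*(49) + 98*(-8) = 0]
GCD = 2; from the row with r=2: x=-6, y=1
Check: 16*(-6) + 98*(1) = -96 + 98 = 2

GCD = 2, x = -6, y = 1


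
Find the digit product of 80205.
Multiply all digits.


8 × 0 × 2 × 0 × 5 = 0


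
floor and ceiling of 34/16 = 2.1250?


34/16 = 2.1250
floor = 2
ceil = 3

floor = 2, ceil = 3


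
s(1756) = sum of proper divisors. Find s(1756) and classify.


Proper divisors: 1, 2, 4, 439, 878
Sum = 1 + 2 + 4 + 439 + 878 = 1324
1324 < 1756 → deficient

s(1756) = 1324 (deficient)


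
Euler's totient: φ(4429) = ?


4429 = 43 × 103
Prime factors: 43, 103
φ(4429) = 4429 × (1-1/43) × (1-1/103)
= 4429 × 42/43 × 102/103 = 4284

φ(4429) = 4284


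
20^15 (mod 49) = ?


20^1 mod 49 = 20
20^2 mod 49 = 8
20^3 mod 49 = 13
20^4 mod 49 = 15
20^5 mod 49 = 6
20^6 mod 49 = 22
20^7 mod 49 = 48
20^8 mod 49 = 29
20^9 mod 49 = 41
20^10 mod 49 = 36
20^11 mod 49 = 34
20^12 mod 49 = 43
20^13 mod 49 = 27
20^14 mod 49 = 1
20^15 mod 49 = 20


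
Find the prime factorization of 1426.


1426 / 2 = 713
713 / 23 = 31
31 / 31 = 1
1426 = 2 × 23 × 31


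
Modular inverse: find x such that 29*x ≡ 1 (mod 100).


Use the extended Euclidean algorithm on (100, 29); each row r = 100*s + 29*t:
r=100, s=1, t=0
r=29, s=0, t=1
q=3: r=13, s=1, t=-3   [100*(1) + 29*(-3) = 13]
q=2: r=3, s=-2, t=7   [100*(-2) + 29*(7) = 3]
q=4: r=1, s=9, t=-31   [100*(9) + 29*(-31) = 1]
q=3: r=0, s=-29, t=100   [100*(-29) + 29*(100) = 0]
GCD = 1 with t = -31, so 29*(-31) ≡ 1 (mod 100)
Inverse = -31 mod 100 = 69
Check: 29 * 69 = 2001 ≡ 1 (mod 100)

29^(-1) ≡ 69 (mod 100)


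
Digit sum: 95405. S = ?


9 + 5 + 4 + 0 + 5 = 23


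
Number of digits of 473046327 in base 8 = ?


473046327 in base 8 = 3414416467
Number of digits = 10

10 digits (base 8)


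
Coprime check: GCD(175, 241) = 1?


Euclidean algorithm:
241 = 1 * 175 + 66
175 = 2 * 66 + 43
66 = 1 * 43 + 23
43 = 1 * 23 + 20
23 = 1 * 20 + 3
20 = 6 * 3 + 2
3 = 1 * 2 + 1
2 = 2 * 1 + 0
GCD(175, 241) = 1

Yes, coprime (GCD = 1)


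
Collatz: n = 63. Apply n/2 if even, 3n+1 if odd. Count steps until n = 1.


63 → 190 → 95 → 286 → 143 → 430 → 215 → 646 → 323 → 970 → 485 → 1456 → 728 → 364 → 182 → 91 → 274 → 137 → 412 → 206 → 103 → 310 → 155 → 466 → 233 → 700 → 350 → 175 → 526 → 263 → 790 → 395 → 1186 → 593 → 1780 → 890 → 445 → 1336 → 668 → 334 → 167 → 502 → 251 → 754 → 377 → 1132 → 566 → 283 → 850 → 425 → 1276 → 638 → 319 → 958 → 479 → 1438 → 719 → 2158 → 1079 → 3238 → 1619 → 4858 → 2429 → 7288 → 3644 → 1822 → 911 → 2734 → 1367 → 4102 → 2051 → 6154 → 3077 → 9232 → 4616 → 2308 → 1154 → 577 → 1732 → 866 → 433 → 1300 → 650 → 325 → 976 → 488 → 244 → 122 → 61 → 184 → 92 → 46 → 23 → 70 → 35 → 106 → 53 → 160 → 80 → 40 → 20 → 10 → 5 → 16 → 8 → 4 → 2 → 1
Total steps = 107

107 steps


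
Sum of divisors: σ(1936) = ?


Divisors of 1936: 1, 2, 4, 8, 11, 16, 22, 44, 88, 121, 176, 242, 484, 968, 1936
Sum = 1 + 2 + 4 + 8 + 11 + 16 + 22 + 44 + 88 + 121 + 176 + 242 + 484 + 968 + 1936 = 4123

σ(1936) = 4123


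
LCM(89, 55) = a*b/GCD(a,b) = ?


GCD(89, 55) = 1
LCM = 89*55/1 = 4895/1 = 4895

LCM = 4895


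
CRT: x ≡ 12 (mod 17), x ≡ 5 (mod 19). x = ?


M = 17*19 = 323
M1 = M/17 = 19, M2 = M/19 = 17
M1^(-1) mod 17 = 9, M2^(-1) mod 19 = 9
x = 12*19*9 + 5*17*9 = 2817
2817 mod 323 = 233
Check: 233 mod 17 = 12 ✓, 233 mod 19 = 5 ✓

x ≡ 233 (mod 323)


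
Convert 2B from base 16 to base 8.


2B (base 16) = 43 (decimal)
43 (decimal) = 53 (base 8)


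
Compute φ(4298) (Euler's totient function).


4298 = 2 × 7 × 307
Prime factors: 2, 7, 307
φ(4298) = 4298 × (1-1/2) × (1-1/7) × (1-1/307)
= 4298 × 1/2 × 6/7 × 306/307 = 1836

φ(4298) = 1836


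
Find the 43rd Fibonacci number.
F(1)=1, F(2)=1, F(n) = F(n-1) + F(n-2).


Sequence: 1, 1, 2, 3, 5, 8, 13, 21, 34, 55, 89, 144, 233, 377, 610, 987, 1597, 2584, 4181, 6765, 10946, 17711, 28657, 46368, 75025, 121393, 196418, 317811, 514229, 832040, 1346269, 2178309, 3524578, 5702887, 9227465, 14930352, 24157817, 39088169, 63245986, 102334155, 165580141, 267914296, 433494437
F(43) = 433494437


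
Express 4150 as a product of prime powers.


4150 / 2 = 2075
2075 / 5 = 415
415 / 5 = 83
83 / 83 = 1
4150 = 2 × 5^2 × 83


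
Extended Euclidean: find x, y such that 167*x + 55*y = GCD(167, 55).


Tabular extended Euclidean (each row: r = 167*s + 55*t):
r=167, s=1, t=0
r=55, s=0, t=1
q=3: r=2, s=1, t=-3   [167*(1) + 55*(-3) = 2]
q=27: r=1, s=-27, t=82   [167*(-27) + 55*(82) = 1]
q=2: r=0, s=55, t=-167   [167*(55) + 55*(-167) = 0]
GCD = 1; from the row with r=1: x=-27, y=82
Check: 167*(-27) + 55*(82) = -4509 + 4510 = 1

GCD = 1, x = -27, y = 82


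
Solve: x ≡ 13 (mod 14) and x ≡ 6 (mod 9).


M = 14*9 = 126
M1 = M/14 = 9, M2 = M/9 = 14
M1^(-1) mod 14 = 11, M2^(-1) mod 9 = 2
x = 13*9*11 + 6*14*2 = 1455
1455 mod 126 = 69
Check: 69 mod 14 = 13 ✓, 69 mod 9 = 6 ✓

x ≡ 69 (mod 126)


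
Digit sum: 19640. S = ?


1 + 9 + 6 + 4 + 0 = 20


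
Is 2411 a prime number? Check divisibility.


Check divisors up to sqrt(2411) = 49.1019
No divisors found.
2411 is prime.

Yes, 2411 is prime


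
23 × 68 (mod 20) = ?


23 × 68 = 1564
1564 mod 20 = 4


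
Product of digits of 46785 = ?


4 × 6 × 7 × 8 × 5 = 6720


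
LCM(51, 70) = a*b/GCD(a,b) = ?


GCD(51, 70) = 1
LCM = 51*70/1 = 3570/1 = 3570

LCM = 3570


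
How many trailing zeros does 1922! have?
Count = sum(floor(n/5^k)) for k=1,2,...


floor(1922/5) = 384
floor(1922/25) = 76
floor(1922/125) = 15
floor(1922/625) = 3
Total = 478

478 trailing zeros


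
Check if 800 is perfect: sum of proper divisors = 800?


Proper divisors of 800: 1, 2, 4, 5, 8, 10, 16, 20, 25, 32, 40, 50, 80, 100, 160, 200, 400
Sum = 1 + 2 + 4 + 5 + 8 + 10 + 16 + 20 + 25 + 32 + 40 + 50 + 80 + 100 + 160 + 200 + 400 = 1153

No, 800 is not perfect (1153 ≠ 800)


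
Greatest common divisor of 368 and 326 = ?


368 = 1 * 326 + 42
326 = 7 * 42 + 32
42 = 1 * 32 + 10
32 = 3 * 10 + 2
10 = 5 * 2 + 0
GCD = 2


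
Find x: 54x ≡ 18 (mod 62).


GCD(54, 62) = 2 divides 18
Divide: 27x ≡ 9 (mod 31)
x ≡ 21 (mod 31)


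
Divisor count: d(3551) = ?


3551 = 53^1 × 67^1
d(3551) = (1+1) × (1+1) = 4

4 divisors


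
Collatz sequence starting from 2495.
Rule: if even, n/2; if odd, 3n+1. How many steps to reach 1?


2495 → 7486 → 3743 → 11230 → 5615 → 16846 → 8423 → 25270 → 12635 → 37906 → 18953 → 56860 → 28430 → 14215 → 42646 → 21323 → 63970 → 31985 → 95956 → 47978 → 23989 → 71968 → 35984 → 17992 → 8996 → 4498 → 2249 → 6748 → 3374 → 1687 → 5062 → 2531 → 7594 → 3797 → 11392 → 5696 → 2848 → 1424 → 712 → 356 → 178 → 89 → 268 → 134 → 67 → 202 → 101 → 304 → 152 → 76 → 38 → 19 → 58 → 29 → 88 → 44 → 22 → 11 → 34 → 17 → 52 → 26 → 13 → 40 → 20 → 10 → 5 → 16 → 8 → 4 → 2 → 1
Total steps = 71

71 steps


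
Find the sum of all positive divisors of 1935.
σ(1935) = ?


Divisors of 1935: 1, 3, 5, 9, 15, 43, 45, 129, 215, 387, 645, 1935
Sum = 1 + 3 + 5 + 9 + 15 + 43 + 45 + 129 + 215 + 387 + 645 + 1935 = 3432

σ(1935) = 3432


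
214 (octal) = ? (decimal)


214 (base 8) = 140 (decimal)
140 (decimal) = 140 (base 10)


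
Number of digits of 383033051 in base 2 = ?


383033051 in base 2 = 10110110101001001111011011011
Number of digits = 29

29 digits (base 2)


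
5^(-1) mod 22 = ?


Use the extended Euclidean algorithm on (22, 5); each row r = 22*s + 5*t:
r=22, s=1, t=0
r=5, s=0, t=1
q=4: r=2, s=1, t=-4   [22*(1) + 5*(-4) = 2]
q=2: r=1, s=-2, t=9   [22*(-2) + 5*(9) = 1]
q=2: r=0, s=5, t=-22   [22*(5) + 5*(-22) = 0]
GCD = 1 with t = 9, so 5*(9) ≡ 1 (mod 22)
Inverse = 9 mod 22 = 9
Check: 5 * 9 = 45 ≡ 1 (mod 22)

5^(-1) ≡ 9 (mod 22)


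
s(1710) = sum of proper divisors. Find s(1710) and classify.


Proper divisors: 1, 2, 3, 5, 6, 9, 10, 15, 18, 19, 30, 38, 45, 57, 90, 95, 114, 171, 190, 285, 342, 570, 855
Sum = 1 + 2 + 3 + 5 + 6 + 9 + 10 + 15 + 18 + 19 + 30 + 38 + 45 + 57 + 90 + 95 + 114 + 171 + 190 + 285 + 342 + 570 + 855 = 2970
2970 > 1710 → abundant

s(1710) = 2970 (abundant)


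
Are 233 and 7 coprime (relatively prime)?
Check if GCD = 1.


Euclidean algorithm:
233 = 33 * 7 + 2
7 = 3 * 2 + 1
2 = 2 * 1 + 0
GCD(233, 7) = 1

Yes, coprime (GCD = 1)


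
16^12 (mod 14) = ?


16^1 mod 14 = 2
16^2 mod 14 = 4
16^3 mod 14 = 8
16^4 mod 14 = 2
16^5 mod 14 = 4
16^6 mod 14 = 8
16^7 mod 14 = 2
16^8 mod 14 = 4
16^9 mod 14 = 8
16^10 mod 14 = 2
16^11 mod 14 = 4
16^12 mod 14 = 8


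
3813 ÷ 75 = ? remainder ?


3813 = 75 * 50 + 63
Check: 3750 + 63 = 3813

q = 50, r = 63


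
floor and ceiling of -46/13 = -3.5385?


-46/13 = -3.5385
floor = -4
ceil = -3

floor = -4, ceil = -3


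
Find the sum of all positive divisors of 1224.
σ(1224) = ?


Divisors of 1224: 1, 2, 3, 4, 6, 8, 9, 12, 17, 18, 24, 34, 36, 51, 68, 72, 102, 136, 153, 204, 306, 408, 612, 1224
Sum = 1 + 2 + 3 + 4 + 6 + 8 + 9 + 12 + 17 + 18 + 24 + 34 + 36 + 51 + 68 + 72 + 102 + 136 + 153 + 204 + 306 + 408 + 612 + 1224 = 3510

σ(1224) = 3510


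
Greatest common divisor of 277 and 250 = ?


277 = 1 * 250 + 27
250 = 9 * 27 + 7
27 = 3 * 7 + 6
7 = 1 * 6 + 1
6 = 6 * 1 + 0
GCD = 1


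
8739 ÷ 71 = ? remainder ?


8739 = 71 * 123 + 6
Check: 8733 + 6 = 8739

q = 123, r = 6


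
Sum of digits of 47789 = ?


4 + 7 + 7 + 8 + 9 = 35


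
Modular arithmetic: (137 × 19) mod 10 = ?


137 × 19 = 2603
2603 mod 10 = 3


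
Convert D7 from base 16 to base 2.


D7 (base 16) = 215 (decimal)
215 (decimal) = 11010111 (base 2)


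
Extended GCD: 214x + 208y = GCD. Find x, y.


Tabular extended Euclidean (each row: r = 214*s + 208*t):
r=214, s=1, t=0
r=208, s=0, t=1
q=1: r=6, s=1, t=-1   [214*(1) + 208*(-1) = 6]
q=34: r=4, s=-34, t=35   [214*(-34) + 208*(35) = 4]
q=1: r=2, s=35, t=-36   [214*(35) + 208*(-36) = 2]
q=2: r=0, s=-104, t=107   [214*(-104) + 208*(107) = 0]
GCD = 2; from the row with r=2: x=35, y=-36
Check: 214*(35) + 208*(-36) = 7490 - 7488 = 2

GCD = 2, x = 35, y = -36


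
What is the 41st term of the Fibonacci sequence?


Sequence: 1, 1, 2, 3, 5, 8, 13, 21, 34, 55, 89, 144, 233, 377, 610, 987, 1597, 2584, 4181, 6765, 10946, 17711, 28657, 46368, 75025, 121393, 196418, 317811, 514229, 832040, 1346269, 2178309, 3524578, 5702887, 9227465, 14930352, 24157817, 39088169, 63245986, 102334155, 165580141
F(41) = 165580141


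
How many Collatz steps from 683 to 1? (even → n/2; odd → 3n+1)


683 → 2050 → 1025 → 3076 → 1538 → 769 → 2308 → 1154 → 577 → 1732 → 866 → 433 → 1300 → 650 → 325 → 976 → 488 → 244 → 122 → 61 → 184 → 92 → 46 → 23 → 70 → 35 → 106 → 53 → 160 → 80 → 40 → 20 → 10 → 5 → 16 → 8 → 4 → 2 → 1
Total steps = 38

38 steps


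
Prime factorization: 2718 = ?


2718 / 2 = 1359
1359 / 3 = 453
453 / 3 = 151
151 / 151 = 1
2718 = 2 × 3^2 × 151


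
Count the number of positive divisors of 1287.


1287 = 3^2 × 11^1 × 13^1
d(1287) = (2+1) × (1+1) × (1+1) = 12

12 divisors


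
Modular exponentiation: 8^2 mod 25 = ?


8^1 mod 25 = 8
8^2 mod 25 = 14


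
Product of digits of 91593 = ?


9 × 1 × 5 × 9 × 3 = 1215


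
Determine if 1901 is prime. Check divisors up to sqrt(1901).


Check divisors up to sqrt(1901) = 43.6005
No divisors found.
1901 is prime.

Yes, 1901 is prime


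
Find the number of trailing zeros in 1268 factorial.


floor(1268/5) = 253
floor(1268/25) = 50
floor(1268/125) = 10
floor(1268/625) = 2
Total = 315

315 trailing zeros


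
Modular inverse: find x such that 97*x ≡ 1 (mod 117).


Use the extended Euclidean algorithm on (117, 97); each row r = 117*s + 97*t:
r=117, s=1, t=0
r=97, s=0, t=1
q=1: r=20, s=1, t=-1   [117*(1) + 97*(-1) = 20]
q=4: r=17, s=-4, t=5   [117*(-4) + 97*(5) = 17]
q=1: r=3, s=5, t=-6   [117*(5) + 97*(-6) = 3]
q=5: r=2, s=-29, t=35   [117*(-29) + 97*(35) = 2]
q=1: r=1, s=34, t=-41   [117*(34) + 97*(-41) = 1]
q=2: r=0, s=-97, t=117   [117*(-97) + 97*(117) = 0]
GCD = 1 with t = -41, so 97*(-41) ≡ 1 (mod 117)
Inverse = -41 mod 117 = 76
Check: 97 * 76 = 7372 ≡ 1 (mod 117)

97^(-1) ≡ 76 (mod 117)


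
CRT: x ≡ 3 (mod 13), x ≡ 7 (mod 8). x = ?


M = 13*8 = 104
M1 = M/13 = 8, M2 = M/8 = 13
M1^(-1) mod 13 = 5, M2^(-1) mod 8 = 5
x = 3*8*5 + 7*13*5 = 575
575 mod 104 = 55
Check: 55 mod 13 = 3 ✓, 55 mod 8 = 7 ✓

x ≡ 55 (mod 104)


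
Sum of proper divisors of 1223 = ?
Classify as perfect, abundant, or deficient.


Proper divisors: 1
Sum = 1 = 1
1 < 1223 → deficient

s(1223) = 1 (deficient)


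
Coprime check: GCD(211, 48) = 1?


Euclidean algorithm:
211 = 4 * 48 + 19
48 = 2 * 19 + 10
19 = 1 * 10 + 9
10 = 1 * 9 + 1
9 = 9 * 1 + 0
GCD(211, 48) = 1

Yes, coprime (GCD = 1)


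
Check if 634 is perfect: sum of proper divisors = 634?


Proper divisors of 634: 1, 2, 317
Sum = 1 + 2 + 317 = 320

No, 634 is not perfect (320 ≠ 634)


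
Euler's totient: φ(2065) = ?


2065 = 5 × 7 × 59
Prime factors: 5, 7, 59
φ(2065) = 2065 × (1-1/5) × (1-1/7) × (1-1/59)
= 2065 × 4/5 × 6/7 × 58/59 = 1392

φ(2065) = 1392


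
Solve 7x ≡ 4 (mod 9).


GCD(7, 9) = 1, unique solution
a^(-1) mod 9 = 4
x = 4 * 4 mod 9 = 7

x ≡ 7 (mod 9)


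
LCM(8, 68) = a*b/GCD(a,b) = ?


GCD(8, 68) = 4
LCM = 8*68/4 = 544/4 = 136

LCM = 136


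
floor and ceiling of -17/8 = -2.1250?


-17/8 = -2.1250
floor = -3
ceil = -2

floor = -3, ceil = -2


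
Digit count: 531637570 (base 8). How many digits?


531637570 in base 8 = 3754022502
Number of digits = 10

10 digits (base 8)


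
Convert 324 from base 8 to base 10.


324 (base 8) = 212 (decimal)
212 (decimal) = 212 (base 10)


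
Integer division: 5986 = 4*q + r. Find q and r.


5986 = 4 * 1496 + 2
Check: 5984 + 2 = 5986

q = 1496, r = 2


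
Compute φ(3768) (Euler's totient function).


3768 = 2^3 × 3 × 157
Prime factors: 2, 3, 157
φ(3768) = 3768 × (1-1/2) × (1-1/3) × (1-1/157)
= 3768 × 1/2 × 2/3 × 156/157 = 1248

φ(3768) = 1248


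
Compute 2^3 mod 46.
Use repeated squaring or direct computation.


2^1 mod 46 = 2
2^2 mod 46 = 4
2^3 mod 46 = 8


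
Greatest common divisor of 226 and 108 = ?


226 = 2 * 108 + 10
108 = 10 * 10 + 8
10 = 1 * 8 + 2
8 = 4 * 2 + 0
GCD = 2


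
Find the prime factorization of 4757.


4757 / 67 = 71
71 / 71 = 1
4757 = 67 × 71


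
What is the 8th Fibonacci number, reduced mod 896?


F(k) mod 896 for k=1..8:
1, 1, 2, 3, 5, 8, 13, 21
F(8) mod 896 = 21


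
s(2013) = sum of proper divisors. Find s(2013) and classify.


Proper divisors: 1, 3, 11, 33, 61, 183, 671
Sum = 1 + 3 + 11 + 33 + 61 + 183 + 671 = 963
963 < 2013 → deficient

s(2013) = 963 (deficient)


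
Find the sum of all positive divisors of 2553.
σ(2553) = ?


Divisors of 2553: 1, 3, 23, 37, 69, 111, 851, 2553
Sum = 1 + 3 + 23 + 37 + 69 + 111 + 851 + 2553 = 3648

σ(2553) = 3648


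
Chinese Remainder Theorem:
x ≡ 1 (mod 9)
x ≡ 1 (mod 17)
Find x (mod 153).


M = 9*17 = 153
M1 = M/9 = 17, M2 = M/17 = 9
M1^(-1) mod 9 = 8, M2^(-1) mod 17 = 2
x = 1*17*8 + 1*9*2 = 154
154 mod 153 = 1
Check: 1 mod 9 = 1 ✓, 1 mod 17 = 1 ✓

x ≡ 1 (mod 153)


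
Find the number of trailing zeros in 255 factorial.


floor(255/5) = 51
floor(255/25) = 10
floor(255/125) = 2
Total = 63

63 trailing zeros


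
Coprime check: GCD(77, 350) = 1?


Euclidean algorithm:
350 = 4 * 77 + 42
77 = 1 * 42 + 35
42 = 1 * 35 + 7
35 = 5 * 7 + 0
GCD(77, 350) = 7

No, not coprime (GCD = 7)


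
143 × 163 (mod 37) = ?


143 × 163 = 23309
23309 mod 37 = 36


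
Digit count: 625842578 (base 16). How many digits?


625842578 in base 16 = 254D9992
Number of digits = 8

8 digits (base 16)


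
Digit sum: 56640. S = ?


5 + 6 + 6 + 4 + 0 = 21


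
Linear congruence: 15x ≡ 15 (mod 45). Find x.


GCD(15, 45) = 15 divides 15
Divide: 1x ≡ 1 (mod 3)
x ≡ 1 (mod 3)


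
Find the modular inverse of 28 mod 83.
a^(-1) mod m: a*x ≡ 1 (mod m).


Use the extended Euclidean algorithm on (83, 28); each row r = 83*s + 28*t:
r=83, s=1, t=0
r=28, s=0, t=1
q=2: r=27, s=1, t=-2   [83*(1) + 28*(-2) = 27]
q=1: r=1, s=-1, t=3   [83*(-1) + 28*(3) = 1]
q=27: r=0, s=28, t=-83   [83*(28) + 28*(-83) = 0]
GCD = 1 with t = 3, so 28*(3) ≡ 1 (mod 83)
Inverse = 3 mod 83 = 3
Check: 28 * 3 = 84 ≡ 1 (mod 83)

28^(-1) ≡ 3 (mod 83)


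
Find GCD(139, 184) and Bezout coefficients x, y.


Tabular extended Euclidean (each row: r = 139*s + 184*t):
r=139, s=1, t=0
r=184, s=0, t=1
q=0: r=139, s=1, t=0   [139*(1) + 184*(0) = 139]
q=1: r=45, s=-1, t=1   [139*(-1) + 184*(1) = 45]
q=3: r=4, s=4, t=-3   [139*(4) + 184*(-3) = 4]
q=11: r=1, s=-45, t=34   [139*(-45) + 184*(34) = 1]
q=4: r=0, s=184, t=-139   [139*(184) + 184*(-139) = 0]
GCD = 1; from the row with r=1: x=-45, y=34
Check: 139*(-45) + 184*(34) = -6255 + 6256 = 1

GCD = 1, x = -45, y = 34


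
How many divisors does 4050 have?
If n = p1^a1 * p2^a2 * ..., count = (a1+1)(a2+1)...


4050 = 2^1 × 3^4 × 5^2
d(4050) = (1+1) × (4+1) × (2+1) = 30

30 divisors


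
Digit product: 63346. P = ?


6 × 3 × 3 × 4 × 6 = 1296


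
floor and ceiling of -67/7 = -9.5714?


-67/7 = -9.5714
floor = -10
ceil = -9

floor = -10, ceil = -9


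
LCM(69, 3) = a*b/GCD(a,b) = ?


GCD(69, 3) = 3
LCM = 69*3/3 = 207/3 = 69

LCM = 69


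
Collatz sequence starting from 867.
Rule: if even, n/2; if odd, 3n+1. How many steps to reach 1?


867 → 2602 → 1301 → 3904 → 1952 → 976 → 488 → 244 → 122 → 61 → 184 → 92 → 46 → 23 → 70 → 35 → 106 → 53 → 160 → 80 → 40 → 20 → 10 → 5 → 16 → 8 → 4 → 2 → 1
Total steps = 28

28 steps


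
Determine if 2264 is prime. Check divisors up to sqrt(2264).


2264 / 2 = 1132 (exact division)
2264 is NOT prime.

No, 2264 is not prime


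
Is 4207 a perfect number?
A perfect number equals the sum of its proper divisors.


Proper divisors of 4207: 1, 7, 601
Sum = 1 + 7 + 601 = 609

No, 4207 is not perfect (609 ≠ 4207)


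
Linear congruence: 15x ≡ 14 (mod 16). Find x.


GCD(15, 16) = 1, unique solution
a^(-1) mod 16 = 15
x = 15 * 14 mod 16 = 2

x ≡ 2 (mod 16)


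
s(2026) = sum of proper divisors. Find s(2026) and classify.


Proper divisors: 1, 2, 1013
Sum = 1 + 2 + 1013 = 1016
1016 < 2026 → deficient

s(2026) = 1016 (deficient)


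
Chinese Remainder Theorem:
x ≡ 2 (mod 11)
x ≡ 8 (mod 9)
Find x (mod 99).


M = 11*9 = 99
M1 = M/11 = 9, M2 = M/9 = 11
M1^(-1) mod 11 = 5, M2^(-1) mod 9 = 5
x = 2*9*5 + 8*11*5 = 530
530 mod 99 = 35
Check: 35 mod 11 = 2 ✓, 35 mod 9 = 8 ✓

x ≡ 35 (mod 99)


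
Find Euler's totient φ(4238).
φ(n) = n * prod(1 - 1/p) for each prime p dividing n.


4238 = 2 × 13 × 163
Prime factors: 2, 13, 163
φ(4238) = 4238 × (1-1/2) × (1-1/13) × (1-1/163)
= 4238 × 1/2 × 12/13 × 162/163 = 1944

φ(4238) = 1944


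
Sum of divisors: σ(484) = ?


Divisors of 484: 1, 2, 4, 11, 22, 44, 121, 242, 484
Sum = 1 + 2 + 4 + 11 + 22 + 44 + 121 + 242 + 484 = 931

σ(484) = 931


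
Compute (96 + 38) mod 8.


96 + 38 = 134
134 mod 8 = 6


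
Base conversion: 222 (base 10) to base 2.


222 (base 10) = 222 (decimal)
222 (decimal) = 11011110 (base 2)


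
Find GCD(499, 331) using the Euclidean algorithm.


499 = 1 * 331 + 168
331 = 1 * 168 + 163
168 = 1 * 163 + 5
163 = 32 * 5 + 3
5 = 1 * 3 + 2
3 = 1 * 2 + 1
2 = 2 * 1 + 0
GCD = 1


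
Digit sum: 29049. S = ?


2 + 9 + 0 + 4 + 9 = 24


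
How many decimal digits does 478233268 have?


478233268 has 9 digits in base 10
floor(log10(478233268)) + 1 = floor(8.6796) + 1 = 9

9 digits (base 10)


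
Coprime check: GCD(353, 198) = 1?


Euclidean algorithm:
353 = 1 * 198 + 155
198 = 1 * 155 + 43
155 = 3 * 43 + 26
43 = 1 * 26 + 17
26 = 1 * 17 + 9
17 = 1 * 9 + 8
9 = 1 * 8 + 1
8 = 8 * 1 + 0
GCD(353, 198) = 1

Yes, coprime (GCD = 1)


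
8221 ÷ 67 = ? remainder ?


8221 = 67 * 122 + 47
Check: 8174 + 47 = 8221

q = 122, r = 47


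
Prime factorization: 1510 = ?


1510 / 2 = 755
755 / 5 = 151
151 / 151 = 1
1510 = 2 × 5 × 151


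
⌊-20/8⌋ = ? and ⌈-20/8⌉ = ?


-20/8 = -2.5000
floor = -3
ceil = -2

floor = -3, ceil = -2


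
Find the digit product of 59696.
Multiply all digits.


5 × 9 × 6 × 9 × 6 = 14580


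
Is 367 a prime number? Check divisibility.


Check divisors up to sqrt(367) = 19.1572
No divisors found.
367 is prime.

Yes, 367 is prime


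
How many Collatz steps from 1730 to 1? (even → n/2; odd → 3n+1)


1730 → 865 → 2596 → 1298 → 649 → 1948 → 974 → 487 → 1462 → 731 → 2194 → 1097 → 3292 → 1646 → 823 → 2470 → 1235 → 3706 → 1853 → 5560 → 2780 → 1390 → 695 → 2086 → 1043 → 3130 → 1565 → 4696 → 2348 → 1174 → 587 → 1762 → 881 → 2644 → 1322 → 661 → 1984 → 992 → 496 → 248 → 124 → 62 → 31 → 94 → 47 → 142 → 71 → 214 → 107 → 322 → 161 → 484 → 242 → 121 → 364 → 182 → 91 → 274 → 137 → 412 → 206 → 103 → 310 → 155 → 466 → 233 → 700 → 350 → 175 → 526 → 263 → 790 → 395 → 1186 → 593 → 1780 → 890 → 445 → 1336 → 668 → 334 → 167 → 502 → 251 → 754 → 377 → 1132 → 566 → 283 → 850 → 425 → 1276 → 638 → 319 → 958 → 479 → 1438 → 719 → 2158 → 1079 → 3238 → 1619 → 4858 → 2429 → 7288 → 3644 → 1822 → 911 → 2734 → 1367 → 4102 → 2051 → 6154 → 3077 → 9232 → 4616 → 2308 → 1154 → 577 → 1732 → 866 → 433 → 1300 → 650 → 325 → 976 → 488 → 244 → 122 → 61 → 184 → 92 → 46 → 23 → 70 → 35 → 106 → 53 → 160 → 80 → 40 → 20 → 10 → 5 → 16 → 8 → 4 → 2 → 1
Total steps = 148

148 steps


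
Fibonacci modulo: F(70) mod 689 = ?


F(k) mod 689 for k=1..70:
1, 1, 2, 3, 5, 8, 13, 21, 34, 55, 89, 144, 233, 377, 610, 298, 219, 517, 47, 564, 611, 486, 408, 205, 613, 129, 53, 182, 235, 417, 652, 380, 343, 34, 377, 411, 99, 510, 609, 430, 350, 91, 441, 532, 284, 127, 411, 538, 260, 109, 369, 478, 158, 636, 105, 52, 157, 209, 366, 575, 252, 138, 390, 528, 229, 68, 297, 365, 662, 338
F(70) mod 689 = 338


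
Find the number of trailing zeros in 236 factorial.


floor(236/5) = 47
floor(236/25) = 9
floor(236/125) = 1
Total = 57

57 trailing zeros


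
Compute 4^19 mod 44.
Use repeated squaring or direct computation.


4^1 mod 44 = 4
4^2 mod 44 = 16
4^3 mod 44 = 20
4^4 mod 44 = 36
4^5 mod 44 = 12
4^6 mod 44 = 4
4^7 mod 44 = 16
4^8 mod 44 = 20
4^9 mod 44 = 36
4^10 mod 44 = 12
4^11 mod 44 = 4
4^12 mod 44 = 16
4^13 mod 44 = 20
4^14 mod 44 = 36
4^15 mod 44 = 12
4^16 mod 44 = 4
4^17 mod 44 = 16
4^18 mod 44 = 20
4^19 mod 44 = 36


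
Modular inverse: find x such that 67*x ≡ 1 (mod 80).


Use the extended Euclidean algorithm on (80, 67); each row r = 80*s + 67*t:
r=80, s=1, t=0
r=67, s=0, t=1
q=1: r=13, s=1, t=-1   [80*(1) + 67*(-1) = 13]
q=5: r=2, s=-5, t=6   [80*(-5) + 67*(6) = 2]
q=6: r=1, s=31, t=-37   [80*(31) + 67*(-37) = 1]
q=2: r=0, s=-67, t=80   [80*(-67) + 67*(80) = 0]
GCD = 1 with t = -37, so 67*(-37) ≡ 1 (mod 80)
Inverse = -37 mod 80 = 43
Check: 67 * 43 = 2881 ≡ 1 (mod 80)

67^(-1) ≡ 43 (mod 80)


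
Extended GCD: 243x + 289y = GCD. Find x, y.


Tabular extended Euclidean (each row: r = 243*s + 289*t):
r=243, s=1, t=0
r=289, s=0, t=1
q=0: r=243, s=1, t=0   [243*(1) + 289*(0) = 243]
q=1: r=46, s=-1, t=1   [243*(-1) + 289*(1) = 46]
q=5: r=13, s=6, t=-5   [243*(6) + 289*(-5) = 13]
q=3: r=7, s=-19, t=16   [243*(-19) + 289*(16) = 7]
q=1: r=6, s=25, t=-21   [243*(25) + 289*(-21) = 6]
q=1: r=1, s=-44, t=37   [243*(-44) + 289*(37) = 1]
q=6: r=0, s=289, t=-243   [243*(289) + 289*(-243) = 0]
GCD = 1; from the row with r=1: x=-44, y=37
Check: 243*(-44) + 289*(37) = -10692 + 10693 = 1

GCD = 1, x = -44, y = 37


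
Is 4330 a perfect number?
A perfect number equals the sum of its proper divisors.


Proper divisors of 4330: 1, 2, 5, 10, 433, 866, 2165
Sum = 1 + 2 + 5 + 10 + 433 + 866 + 2165 = 3482

No, 4330 is not perfect (3482 ≠ 4330)


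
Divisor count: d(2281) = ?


2281 = 2281^1
d(2281) = (1+1) = 2

2 divisors


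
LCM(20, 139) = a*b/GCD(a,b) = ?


GCD(20, 139) = 1
LCM = 20*139/1 = 2780/1 = 2780

LCM = 2780


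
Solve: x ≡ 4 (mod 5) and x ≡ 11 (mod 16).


M = 5*16 = 80
M1 = M/5 = 16, M2 = M/16 = 5
M1^(-1) mod 5 = 1, M2^(-1) mod 16 = 13
x = 4*16*1 + 11*5*13 = 779
779 mod 80 = 59
Check: 59 mod 5 = 4 ✓, 59 mod 16 = 11 ✓

x ≡ 59 (mod 80)


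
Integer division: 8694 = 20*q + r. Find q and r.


8694 = 20 * 434 + 14
Check: 8680 + 14 = 8694

q = 434, r = 14


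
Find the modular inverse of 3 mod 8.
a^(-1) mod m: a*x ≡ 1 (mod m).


Use the extended Euclidean algorithm on (8, 3); each row r = 8*s + 3*t:
r=8, s=1, t=0
r=3, s=0, t=1
q=2: r=2, s=1, t=-2   [8*(1) + 3*(-2) = 2]
q=1: r=1, s=-1, t=3   [8*(-1) + 3*(3) = 1]
q=2: r=0, s=3, t=-8   [8*(3) + 3*(-8) = 0]
GCD = 1 with t = 3, so 3*(3) ≡ 1 (mod 8)
Inverse = 3 mod 8 = 3
Check: 3 * 3 = 9 ≡ 1 (mod 8)

3^(-1) ≡ 3 (mod 8)


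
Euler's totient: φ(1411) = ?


1411 = 17 × 83
Prime factors: 17, 83
φ(1411) = 1411 × (1-1/17) × (1-1/83)
= 1411 × 16/17 × 82/83 = 1312

φ(1411) = 1312


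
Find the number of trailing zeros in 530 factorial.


floor(530/5) = 106
floor(530/25) = 21
floor(530/125) = 4
Total = 131

131 trailing zeros


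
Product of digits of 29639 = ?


2 × 9 × 6 × 3 × 9 = 2916


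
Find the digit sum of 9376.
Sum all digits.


9 + 3 + 7 + 6 = 25


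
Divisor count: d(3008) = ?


3008 = 2^6 × 47^1
d(3008) = (6+1) × (1+1) = 14

14 divisors


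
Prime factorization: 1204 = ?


1204 / 2 = 602
602 / 2 = 301
301 / 7 = 43
43 / 43 = 1
1204 = 2^2 × 7 × 43


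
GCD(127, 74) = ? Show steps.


127 = 1 * 74 + 53
74 = 1 * 53 + 21
53 = 2 * 21 + 11
21 = 1 * 11 + 10
11 = 1 * 10 + 1
10 = 10 * 1 + 0
GCD = 1


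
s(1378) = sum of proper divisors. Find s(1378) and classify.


Proper divisors: 1, 2, 13, 26, 53, 106, 689
Sum = 1 + 2 + 13 + 26 + 53 + 106 + 689 = 890
890 < 1378 → deficient

s(1378) = 890 (deficient)


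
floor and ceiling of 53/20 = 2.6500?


53/20 = 2.6500
floor = 2
ceil = 3

floor = 2, ceil = 3


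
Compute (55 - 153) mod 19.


55 - 153 = -98
-98 mod 19 = 16


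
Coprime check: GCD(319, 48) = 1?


Euclidean algorithm:
319 = 6 * 48 + 31
48 = 1 * 31 + 17
31 = 1 * 17 + 14
17 = 1 * 14 + 3
14 = 4 * 3 + 2
3 = 1 * 2 + 1
2 = 2 * 1 + 0
GCD(319, 48) = 1

Yes, coprime (GCD = 1)


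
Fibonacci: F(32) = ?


Sequence: 1, 1, 2, 3, 5, 8, 13, 21, 34, 55, 89, 144, 233, 377, 610, 987, 1597, 2584, 4181, 6765, 10946, 17711, 28657, 46368, 75025, 121393, 196418, 317811, 514229, 832040, 1346269, 2178309
F(32) = 2178309


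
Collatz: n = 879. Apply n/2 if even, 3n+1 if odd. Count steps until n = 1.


879 → 2638 → 1319 → 3958 → 1979 → 5938 → 2969 → 8908 → 4454 → 2227 → 6682 → 3341 → 10024 → 5012 → 2506 → 1253 → 3760 → 1880 → 940 → 470 → 235 → 706 → 353 → 1060 → 530 → 265 → 796 → 398 → 199 → 598 → 299 → 898 → 449 → 1348 → 674 → 337 → 1012 → 506 → 253 → 760 → 380 → 190 → 95 → 286 → 143 → 430 → 215 → 646 → 323 → 970 → 485 → 1456 → 728 → 364 → 182 → 91 → 274 → 137 → 412 → 206 → 103 → 310 → 155 → 466 → 233 → 700 → 350 → 175 → 526 → 263 → 790 → 395 → 1186 → 593 → 1780 → 890 → 445 → 1336 → 668 → 334 → 167 → 502 → 251 → 754 → 377 → 1132 → 566 → 283 → 850 → 425 → 1276 → 638 → 319 → 958 → 479 → 1438 → 719 → 2158 → 1079 → 3238 → 1619 → 4858 → 2429 → 7288 → 3644 → 1822 → 911 → 2734 → 1367 → 4102 → 2051 → 6154 → 3077 → 9232 → 4616 → 2308 → 1154 → 577 → 1732 → 866 → 433 → 1300 → 650 → 325 → 976 → 488 → 244 → 122 → 61 → 184 → 92 → 46 → 23 → 70 → 35 → 106 → 53 → 160 → 80 → 40 → 20 → 10 → 5 → 16 → 8 → 4 → 2 → 1
Total steps = 147

147 steps


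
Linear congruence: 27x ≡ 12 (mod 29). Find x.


GCD(27, 29) = 1, unique solution
a^(-1) mod 29 = 14
x = 14 * 12 mod 29 = 23

x ≡ 23 (mod 29)


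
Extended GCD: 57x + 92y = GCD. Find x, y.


Tabular extended Euclidean (each row: r = 57*s + 92*t):
r=57, s=1, t=0
r=92, s=0, t=1
q=0: r=57, s=1, t=0   [57*(1) + 92*(0) = 57]
q=1: r=35, s=-1, t=1   [57*(-1) + 92*(1) = 35]
q=1: r=22, s=2, t=-1   [57*(2) + 92*(-1) = 22]
q=1: r=13, s=-3, t=2   [57*(-3) + 92*(2) = 13]
q=1: r=9, s=5, t=-3   [57*(5) + 92*(-3) = 9]
q=1: r=4, s=-8, t=5   [57*(-8) + 92*(5) = 4]
q=2: r=1, s=21, t=-13   [57*(21) + 92*(-13) = 1]
q=4: r=0, s=-92, t=57   [57*(-92) + 92*(57) = 0]
GCD = 1; from the row with r=1: x=21, y=-13
Check: 57*(21) + 92*(-13) = 1197 - 1196 = 1

GCD = 1, x = 21, y = -13


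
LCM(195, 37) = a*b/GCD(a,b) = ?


GCD(195, 37) = 1
LCM = 195*37/1 = 7215/1 = 7215

LCM = 7215


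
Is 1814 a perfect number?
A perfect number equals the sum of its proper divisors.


Proper divisors of 1814: 1, 2, 907
Sum = 1 + 2 + 907 = 910

No, 1814 is not perfect (910 ≠ 1814)


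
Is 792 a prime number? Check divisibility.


792 / 2 = 396 (exact division)
792 is NOT prime.

No, 792 is not prime


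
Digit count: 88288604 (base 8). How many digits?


88288604 in base 8 = 520626534
Number of digits = 9

9 digits (base 8)


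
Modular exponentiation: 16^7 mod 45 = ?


16^1 mod 45 = 16
16^2 mod 45 = 31
16^3 mod 45 = 1
16^4 mod 45 = 16
16^5 mod 45 = 31
16^6 mod 45 = 1
16^7 mod 45 = 16


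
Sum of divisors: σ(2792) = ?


Divisors of 2792: 1, 2, 4, 8, 349, 698, 1396, 2792
Sum = 1 + 2 + 4 + 8 + 349 + 698 + 1396 + 2792 = 5250

σ(2792) = 5250


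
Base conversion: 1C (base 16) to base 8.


1C (base 16) = 28 (decimal)
28 (decimal) = 34 (base 8)


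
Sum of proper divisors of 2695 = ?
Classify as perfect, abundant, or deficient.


Proper divisors: 1, 5, 7, 11, 35, 49, 55, 77, 245, 385, 539
Sum = 1 + 5 + 7 + 11 + 35 + 49 + 55 + 77 + 245 + 385 + 539 = 1409
1409 < 2695 → deficient

s(2695) = 1409 (deficient)


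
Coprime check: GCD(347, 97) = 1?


Euclidean algorithm:
347 = 3 * 97 + 56
97 = 1 * 56 + 41
56 = 1 * 41 + 15
41 = 2 * 15 + 11
15 = 1 * 11 + 4
11 = 2 * 4 + 3
4 = 1 * 3 + 1
3 = 3 * 1 + 0
GCD(347, 97) = 1

Yes, coprime (GCD = 1)


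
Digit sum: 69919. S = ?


6 + 9 + 9 + 1 + 9 = 34


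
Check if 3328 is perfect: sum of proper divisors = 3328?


Proper divisors of 3328: 1, 2, 4, 8, 13, 16, 26, 32, 52, 64, 104, 128, 208, 256, 416, 832, 1664
Sum = 1 + 2 + 4 + 8 + 13 + 16 + 26 + 32 + 52 + 64 + 104 + 128 + 208 + 256 + 416 + 832 + 1664 = 3826

No, 3328 is not perfect (3826 ≠ 3328)


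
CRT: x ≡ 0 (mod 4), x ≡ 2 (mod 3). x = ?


M = 4*3 = 12
M1 = M/4 = 3, M2 = M/3 = 4
M1^(-1) mod 4 = 3, M2^(-1) mod 3 = 1
x = 0*3*3 + 2*4*1 = 8
8 mod 12 = 8
Check: 8 mod 4 = 0 ✓, 8 mod 3 = 2 ✓

x ≡ 8 (mod 12)


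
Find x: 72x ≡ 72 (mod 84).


GCD(72, 84) = 12 divides 72
Divide: 6x ≡ 6 (mod 7)
x ≡ 1 (mod 7)


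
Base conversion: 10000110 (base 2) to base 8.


10000110 (base 2) = 134 (decimal)
134 (decimal) = 206 (base 8)


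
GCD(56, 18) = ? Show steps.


56 = 3 * 18 + 2
18 = 9 * 2 + 0
GCD = 2


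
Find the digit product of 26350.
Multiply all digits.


2 × 6 × 3 × 5 × 0 = 0


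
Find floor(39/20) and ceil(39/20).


39/20 = 1.9500
floor = 1
ceil = 2

floor = 1, ceil = 2


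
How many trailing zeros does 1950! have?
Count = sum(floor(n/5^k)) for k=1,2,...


floor(1950/5) = 390
floor(1950/25) = 78
floor(1950/125) = 15
floor(1950/625) = 3
Total = 486

486 trailing zeros


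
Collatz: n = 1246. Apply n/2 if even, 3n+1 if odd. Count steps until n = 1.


1246 → 623 → 1870 → 935 → 2806 → 1403 → 4210 → 2105 → 6316 → 3158 → 1579 → 4738 → 2369 → 7108 → 3554 → 1777 → 5332 → 2666 → 1333 → 4000 → 2000 → 1000 → 500 → 250 → 125 → 376 → 188 → 94 → 47 → 142 → 71 → 214 → 107 → 322 → 161 → 484 → 242 → 121 → 364 → 182 → 91 → 274 → 137 → 412 → 206 → 103 → 310 → 155 → 466 → 233 → 700 → 350 → 175 → 526 → 263 → 790 → 395 → 1186 → 593 → 1780 → 890 → 445 → 1336 → 668 → 334 → 167 → 502 → 251 → 754 → 377 → 1132 → 566 → 283 → 850 → 425 → 1276 → 638 → 319 → 958 → 479 → 1438 → 719 → 2158 → 1079 → 3238 → 1619 → 4858 → 2429 → 7288 → 3644 → 1822 → 911 → 2734 → 1367 → 4102 → 2051 → 6154 → 3077 → 9232 → 4616 → 2308 → 1154 → 577 → 1732 → 866 → 433 → 1300 → 650 → 325 → 976 → 488 → 244 → 122 → 61 → 184 → 92 → 46 → 23 → 70 → 35 → 106 → 53 → 160 → 80 → 40 → 20 → 10 → 5 → 16 → 8 → 4 → 2 → 1
Total steps = 132

132 steps
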